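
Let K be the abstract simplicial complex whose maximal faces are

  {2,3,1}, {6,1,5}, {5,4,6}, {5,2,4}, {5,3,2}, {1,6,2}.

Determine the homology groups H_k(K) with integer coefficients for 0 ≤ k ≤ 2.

H_0 = Z,  H_1 = Z,  H_2 = 0.

Take the total order 1 < 2 < 3 < 4 < 5 < 6 on the vertex set. Then K (dimension 2) consists of the simplices:

  0-simplices (6): [1], [2], [3], [4], [5], [6]
  1-simplices (12): [1,2], [1,3], [1,5], [1,6], [2,3], [2,4], [2,5], [2,6], [3,5], [4,5], [4,6], [5,6]
  2-simplices (6): [1,2,3], [1,2,6], [1,5,6], [2,3,5], [2,4,5], [4,5,6]

Hence C_0 ≅ Z^6, C_1 ≅ Z^12, C_2 ≅ Z^6.

Boundary ∂_1: C_1 → C_0 sends each edge [p,q] (with p < q) to q − p.
The resulting 6×12 matrix has rank 5, and its Smith normal form has invariant factors (1,1,1,1,1).

The boundary map ∂_2: C_2 → C_1 sends each 2-simplex [p,q,r] to [q,r] − [p,r] + [p,q]. For instance
  ∂[1,2,3] = [2,3] − [1,3] + [1,2],
  ∂[2,4,5] = [4,5] − [2,5] + [2,4].
As a 12×6 matrix over Z this has rank 6, with invariant factors (1,1,1,1,1,1).

From H_k ≅ ker(∂_k) / im(∂_{k+1}) we obtain:

  H_0: rank C_0 − rank ∂_1 = 6 − 5 = 1, and the invariant factors of ∂_1 are all 1, so H_0 ≅ Z.
  H_1: rank ker ∂_1 − rank ∂_2 = (12 − 5) − 6 = 1, and the invariant factors of ∂_2 are all 1, so H_1 ≅ Z.
  H_2: rank ker ∂_2 − rank ∂_3 = (6 − 6) − 0 = 0, and there is no ∂_3, so H_2 ≅ 0.

(K is a triangulation of the cylinder S^1 x I.)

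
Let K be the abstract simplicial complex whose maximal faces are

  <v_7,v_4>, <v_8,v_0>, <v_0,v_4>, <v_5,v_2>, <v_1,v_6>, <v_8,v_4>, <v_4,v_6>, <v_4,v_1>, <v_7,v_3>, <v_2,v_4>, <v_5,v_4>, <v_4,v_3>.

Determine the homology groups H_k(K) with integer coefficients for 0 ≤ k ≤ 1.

K has 9 vertices, 12 edges.
rank ∂_0 = 0, rank ∂_1 = 8 ⇒ b_0 = 9 − 0 − 8 = 1; all invariant factors of ∂_1 are 1 so no torsion. So H_0 = Z.
rank ∂_1 = 8, rank ∂_2 = 0 ⇒ b_1 = 12 − 8 − 0 = 4. So H_1 = Z^4.

H_0 ≅ Z,  H_1 ≅ Z^4.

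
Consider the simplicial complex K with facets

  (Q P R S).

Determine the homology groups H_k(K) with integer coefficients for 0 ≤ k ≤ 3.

We work with the vertex ordering P < Q < R < S. The simplices of K, each written with vertices in increasing order, are:

  0-simplices (4): P, Q, R, S
  1-simplices (6): PQ, PR, PS, QR, QS, RS
  2-simplices (4): PQR, PQS, PRS, QRS
  3-simplices (1): PQRS

so the chain groups are C_0 ≅ Z^4, C_1 ≅ Z^6, C_2 ≅ Z^4, C_3 ≅ Z^1.

Boundary ∂_1: C_1 → C_0 is given by ∂[p,q] = [q] − [p]. For instance
  ∂PQ = Q − P.
As a 4×6 matrix over Z this has rank 3, with invariant factors (1,1,1).

The boundary map ∂_2: C_2 → C_1 sends each 2-simplex [p,q,r] to [q,r] − [p,r] + [p,q]. For instance
  ∂PRS = RS − PS + PR,
  ∂PQR = QR − PR + PQ.
This gives a 6×4 integer matrix of rank 3; reducing to Smith normal form yields diagonal entries (1,1,1).

The boundary map ∂_3: C_3 → C_2 sends each 3-simplex σ to the alternating sum Σ_i (−1)^i (σ with its i-th vertex removed). For instance
  ∂PQRS = QRS − PRS + PQS − PQR.
The 4×1 boundary matrix has rank 1 and Smith normal form diag(1).

Computing H_k = (kernel of ∂_k) / (image of ∂_{k+1}):

  H_0: rank C_0 − rank ∂_1 = 4 − 3 = 1, and the invariant factors of ∂_1 are all 1, so H_0 = Z.
  H_1: rank ker ∂_1 − rank ∂_2 = (6 − 3) − 3 = 0, and the invariant factors of ∂_2 are all 1, so H_1 = 0.
  H_2: rank ker ∂_2 − rank ∂_3 = (4 − 3) − 1 = 0, and the invariant factors of ∂_3 are all 1, so H_2 = 0.
  H_3: rank ker ∂_3 − rank ∂_4 = (1 − 1) − 0 = 0, and there is no ∂_4, so H_3 = 0.

H_0 = Z,  H_1 = 0,  H_2 = 0,  H_3 = 0.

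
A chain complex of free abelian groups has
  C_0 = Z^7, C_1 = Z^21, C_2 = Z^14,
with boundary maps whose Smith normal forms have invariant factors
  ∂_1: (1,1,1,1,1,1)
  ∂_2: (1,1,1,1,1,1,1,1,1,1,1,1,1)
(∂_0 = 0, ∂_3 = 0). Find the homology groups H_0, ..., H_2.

H_0 ≅ Z,  H_1 ≅ Z^2,  H_2 ≅ Z.

H_0: b_0 = 7 − 0 − 6 = 1; torsion from ∂_1 factors > 1: none. So H_0 ≅ Z.
H_1: b_1 = 21 − 6 − 13 = 2; torsion from ∂_2 factors > 1: none. So H_1 ≅ Z^2.
H_2: b_2 = 14 − 13 − 0 = 1; torsion from ∂_3 factors > 1: none. So H_2 ≅ Z.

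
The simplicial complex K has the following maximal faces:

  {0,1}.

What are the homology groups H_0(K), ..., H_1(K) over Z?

H_0 ≅ Z,  H_1 = 0.

Take the total order 0 < 1 on the vertex set. Then K (dimension 1) consists of the simplices:

  0-simplices (2): [0], [1]
  1-simplices (1): [0,1]

Hence C_0 ≅ Z^2, C_1 ≅ Z^1.

Boundary ∂_1: C_1 → C_0 sends each edge [p,q] (with p < q) to q − p. For instance
  ∂[0,1] = [1] − [0].
This gives a 2×1 integer matrix of rank 1; reducing to Smith normal form yields diagonal entries (1).

Now H_k = ker ∂_k / im ∂_{k+1}, so:

  H_0: rank C_0 − rank ∂_1 = 2 − 1 = 1, and the invariant factors of ∂_1 are all 1, so H_0 = Z.
  H_1: rank ker ∂_1 − rank ∂_2 = (1 − 1) − 0 = 0, and there is no ∂_2, so H_1 = 0.

As a check, the Euler characteristic is 2 − 1 = 1, which agrees with 1 − 0 = 1.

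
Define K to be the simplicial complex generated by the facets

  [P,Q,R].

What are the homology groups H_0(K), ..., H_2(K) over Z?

K has 3 vertices, 3 edges, 1 triangle.
rank ∂_0 = 0, rank ∂_1 = 2 ⇒ b_0 = 3 − 0 − 2 = 1; all invariant factors of ∂_1 are 1 so no torsion. So H_0 ≅ Z.
rank ∂_1 = 2, rank ∂_2 = 1 ⇒ b_1 = 3 − 2 − 1 = 0; all invariant factors of ∂_2 are 1 so no torsion. So H_1 ≅ 0.
rank ∂_2 = 1, rank ∂_3 = 0 ⇒ b_2 = 1 − 1 − 0 = 0. So H_2 ≅ 0.

H_0 = Z,  H_1 = 0,  H_2 = 0.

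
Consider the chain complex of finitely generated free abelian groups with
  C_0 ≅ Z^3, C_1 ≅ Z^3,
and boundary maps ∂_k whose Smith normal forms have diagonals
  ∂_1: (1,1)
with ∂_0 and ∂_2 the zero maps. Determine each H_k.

H_0 = Z,  H_1 = Z.

H_0: b_0 = 3 − 0 − 2 = 1; torsion from ∂_1 factors > 1: none. So H_0 = Z.
H_1: b_1 = 3 − 2 − 0 = 1; torsion from ∂_2 factors > 1: none. So H_1 = Z.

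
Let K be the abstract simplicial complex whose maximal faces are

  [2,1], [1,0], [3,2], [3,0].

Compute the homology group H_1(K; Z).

H_1 = Z.

Fix the vertex order 0 < 1 < 2 < 3 and write every simplex with vertices in increasing order. Then dim K = 1 and the simplices of K are:

  0-simplices (4): [0], [1], [2], [3]
  1-simplices (4): [0,1], [0,3], [1,2], [2,3]

giving chain groups C_0 ≅ Z^4, C_1 ≅ Z^4.

Boundary ∂_1: C_1 → C_0 maps an edge to its endpoints' difference, ∂[p,q] = q − p.
The 4×4 boundary matrix has rank 3 and Smith normal form diag(1,1,1).

Computing H_k = (kernel of ∂_k) / (image of ∂_{k+1}):

  H_1: rank ker ∂_1 − rank ∂_2 = (4 − 3) − 0 = 1, and there is no ∂_2, so H_1 ≅ Z.

(K is a triangulation of the circle S^1.)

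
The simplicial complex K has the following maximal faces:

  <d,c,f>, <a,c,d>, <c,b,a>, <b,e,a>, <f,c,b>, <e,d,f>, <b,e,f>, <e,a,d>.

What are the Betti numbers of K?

Order the vertices as a < b < c < d < e < f. Listing each simplex with vertices in this order, K has dimension 2 with simplices:

  0-simplices (6): a, b, c, d, e, f
  1-simplices (12): ab, ac, ad, ae, bc, be, bf, cd, cf, de, df, ef
  2-simplices (8): abc, abe, acd, ade, bcf, bef, cdf, def

giving chain groups C_0 ≅ Z^6, C_1 ≅ Z^12, C_2 ≅ Z^8.

∂_1: C_1 → C_0 sends each edge [p,q] (with p < q) to q − p.
As a 6×12 matrix over Z this has rank 5, with invariant factors (1,1,1,1,1).

∂_2: C_2 → C_1 sends each 2-simplex [p,q,r] to [q,r] − [p,r] + [p,q]. For instance
  ∂bcf = cf − bf + bc,
  ∂acd = cd − ad + ac.
The resulting 12×8 matrix has rank 7, and its Smith normal form has invariant factors (1,1,1,1,1,1,1).

From H_k ≅ ker(∂_k) / im(∂_{k+1}) we obtain:

  H_0: rank C_0 − rank ∂_1 = 6 − 5 = 1, and the invariant factors of ∂_1 are all 1, so H_0 ≅ Z.
  H_1: rank ker ∂_1 − rank ∂_2 = (12 − 5) − 7 = 0, and the invariant factors of ∂_2 are all 1, so H_1 ≅ 0.
  H_2: rank ker ∂_2 − rank ∂_3 = (8 − 7) − 0 = 1, and there is no ∂_3, so H_2 ≅ Z.

(K is a triangulation of the 2-sphere S^2.)

Hence the Betti numbers are b_0 = 1, b_1 = 0, b_2 = 1.

b_0 = 1, b_1 = 0, b_2 = 1.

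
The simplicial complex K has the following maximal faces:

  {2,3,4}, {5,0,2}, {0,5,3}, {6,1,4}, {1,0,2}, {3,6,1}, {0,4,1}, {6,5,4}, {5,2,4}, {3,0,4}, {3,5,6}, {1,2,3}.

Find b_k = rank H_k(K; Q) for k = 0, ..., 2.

Take the total order 0 < 1 < 2 < 3 < 4 < 5 < 6 on the vertex set. Then K (dimension 2) consists of the simplices:

  0-simplices (7): [0], [1], [2], [3], [4], [5], [6]
  1-simplices (18): [0,1], [0,2], [0,3], [0,4], [0,5], [1,2], [1,3], [1,4], [1,6], [2,3], [2,4], [2,5], [3,4], [3,5], [3,6], [4,5], [4,6], [5,6]
  2-simplices (12): [0,1,2], [0,1,4], [0,2,5], [0,3,4], [0,3,5], [1,2,3], [1,3,6], [1,4,6], [2,3,4], [2,4,5], [3,5,6], [4,5,6]

giving chain groups C_0 ≅ Z^7, C_1 ≅ Z^18, C_2 ≅ Z^12.

The boundary map ∂_1: C_1 → C_0 sends each edge [p,q] (with p < q) to q − p. For instance
  ∂[2,5] = [5] − [2].
As a 7×18 matrix over Z this has rank 6, with invariant factors (1,1,1,1,1,1).

Boundary ∂_2: C_2 → C_1 maps a triangle to the signed sum of its edges. For instance
  ∂[0,2,5] = [2,5] − [0,5] + [0,2],
  ∂[0,3,5] = [3,5] − [0,5] + [0,3].
This gives a 18×12 integer matrix of rank 12; reducing to Smith normal form yields diagonal entries (1,1,1,1,1,1,1,1,1,1,1,2).

Now H_k = ker ∂_k / im ∂_{k+1}, so:

  H_0: rank C_0 − rank ∂_1 = 7 − 6 = 1, and the invariant factors of ∂_1 are all 1, so H_0 ≅ Z.
  H_1: rank ker ∂_1 − rank ∂_2 = (18 − 6) − 12 = 0, and ∂_2 has invariant factor 2 > 1, so H_1 ≅ Z_2.
  H_2: rank ker ∂_2 − rank ∂_3 = (12 − 12) − 0 = 0, and there is no ∂_3, so H_2 ≅ 0.

As a check, the Euler characteristic is 7 − 18 + 12 = 1, which agrees with 1 − 0 + 0 = 1.
(K is a triangulation of the real projective plane RP^2.)

Hence the Betti numbers are b_0 = 1, b_1 = 0, b_2 = 0.

b_0 = 1, b_1 = 0, b_2 = 0.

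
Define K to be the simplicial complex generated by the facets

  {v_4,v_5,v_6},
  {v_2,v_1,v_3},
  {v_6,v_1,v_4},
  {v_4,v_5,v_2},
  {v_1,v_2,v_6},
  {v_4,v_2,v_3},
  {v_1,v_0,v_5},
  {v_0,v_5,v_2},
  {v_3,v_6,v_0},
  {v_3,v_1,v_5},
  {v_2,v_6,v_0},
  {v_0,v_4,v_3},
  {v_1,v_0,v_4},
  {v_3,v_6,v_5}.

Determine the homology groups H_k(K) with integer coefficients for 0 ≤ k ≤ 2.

Fix the vertex order v_0 < v_1 < v_2 < v_3 < v_4 < v_5 < v_6 and write every simplex with vertices in increasing order. Then dim K = 2 and the simplices of K are:

  0-simplices (7): [v_0], [v_1], [v_2], [v_3], [v_4], [v_5], [v_6]
  1-simplices (21): (21 of them)
  2-simplices (14): (14 of them)

Hence C_0 ≅ Z^7, C_1 ≅ Z^21, C_2 ≅ Z^14.

Boundary ∂_1: C_1 → C_0 maps an edge to its endpoints' difference, ∂[p,q] = q − p. For instance
  ∂[v_1,v_6] = [v_6] − [v_1].
This gives a 7×21 integer matrix of rank 6; reducing to Smith normal form yields diagonal entries (1,1,1,1,1,1).

Boundary ∂_2: C_2 → C_1 acts by ∂[p,q,r] = [q,r] − [p,r] + [p,q]. For instance
  ∂[v_0,v_3,v_4] = [v_3,v_4] − [v_0,v_4] + [v_0,v_3],
  ∂[v_2,v_4,v_5] = [v_4,v_5] − [v_2,v_5] + [v_2,v_4].
The resulting 21×14 matrix has rank 13, and its Smith normal form has invariant factors (1,1,1,1,1,1,1,1,1,1,1,1,1).

Reading off H_k = ker ∂_k / im ∂_{k+1}:

  H_0: rank C_0 − rank ∂_1 = 7 − 6 = 1, and the invariant factors of ∂_1 are all 1, so H_0 ≅ Z.
  H_1: rank ker ∂_1 − rank ∂_2 = (21 − 6) − 13 = 2, and the invariant factors of ∂_2 are all 1, so H_1 ≅ Z^2.
  H_2: rank ker ∂_2 − rank ∂_3 = (14 − 13) − 0 = 1, and there is no ∂_3, so H_2 ≅ Z.

As a check, the Euler characteristic is 7 − 21 + 14 = 0, which agrees with 1 − 2 + 1 = 0.

H_0 ≅ Z,  H_1 ≅ Z^2,  H_2 ≅ Z.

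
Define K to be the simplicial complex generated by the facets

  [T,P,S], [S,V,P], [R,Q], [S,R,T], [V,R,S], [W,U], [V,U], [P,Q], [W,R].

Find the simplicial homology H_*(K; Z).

H_0 = Z,  H_1 = Z^2,  H_2 = 0.

K has 8 vertices, 13 edges, 4 triangles.
rank ∂_0 = 0, rank ∂_1 = 7 ⇒ b_0 = 8 − 0 − 7 = 1; all invariant factors of ∂_1 are 1 so no torsion. So H_0 ≅ Z.
rank ∂_1 = 7, rank ∂_2 = 4 ⇒ b_1 = 13 − 7 − 4 = 2; all invariant factors of ∂_2 are 1 so no torsion. So H_1 ≅ Z^2.
rank ∂_2 = 4, rank ∂_3 = 0 ⇒ b_2 = 4 − 4 − 0 = 0. So H_2 ≅ 0.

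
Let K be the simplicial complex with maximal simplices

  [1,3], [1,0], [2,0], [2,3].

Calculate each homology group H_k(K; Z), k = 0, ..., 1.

Order the vertices as 0 < 1 < 2 < 3. Listing each simplex with vertices in this order, K has dimension 1 with simplices:

  0-simplices (4): [0], [1], [2], [3]
  1-simplices (4): [0,1], [0,2], [1,3], [2,3]

giving chain groups C_0 ≅ Z^4, C_1 ≅ Z^4.

∂_1: C_1 → C_0 is given by ∂[p,q] = [q] − [p]. For instance
  ∂[0,1] = [1] − [0].
The 4×4 boundary matrix has rank 3 and Smith normal form diag(1,1,1).

Now H_k = ker ∂_k / im ∂_{k+1}, so:

  H_0: rank C_0 − rank ∂_1 = 4 − 3 = 1, and the invariant factors of ∂_1 are all 1, so H_0 = Z.
  H_1: rank ker ∂_1 − rank ∂_2 = (4 − 3) − 0 = 1, and there is no ∂_2, so H_1 = Z.

(K is a triangulation of the circle S^1.)

H_0 ≅ Z,  H_1 ≅ Z.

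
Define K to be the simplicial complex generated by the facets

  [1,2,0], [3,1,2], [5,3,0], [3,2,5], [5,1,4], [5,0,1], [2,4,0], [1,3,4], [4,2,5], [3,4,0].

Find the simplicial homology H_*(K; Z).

H_0 ≅ Z,  H_1 ≅ Z/2Z,  H_2 = 0.

K has 6 vertices, 15 edges, 10 triangles.
rank ∂_0 = 0, rank ∂_1 = 5 ⇒ b_0 = 6 − 0 − 5 = 1; all invariant factors of ∂_1 are 1 so no torsion. So H_0 ≅ Z.
rank ∂_1 = 5, rank ∂_2 = 10 ⇒ b_1 = 15 − 5 − 10 = 0; ∂_2 has invariant factor(s) [2] giving torsion. So H_1 ≅ Z/2Z.
rank ∂_2 = 10, rank ∂_3 = 0 ⇒ b_2 = 10 − 10 − 0 = 0. So H_2 ≅ 0.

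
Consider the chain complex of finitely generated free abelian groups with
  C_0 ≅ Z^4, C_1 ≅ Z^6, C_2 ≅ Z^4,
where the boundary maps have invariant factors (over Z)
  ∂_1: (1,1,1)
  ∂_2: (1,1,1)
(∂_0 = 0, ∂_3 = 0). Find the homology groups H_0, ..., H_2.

H_0 = Z,  H_1 = 0,  H_2 = Z.

H_0: b_0 = 4 − 0 − 3 = 1; torsion from ∂_1 factors > 1: none. So H_0 = Z.
H_1: b_1 = 6 − 3 − 3 = 0; torsion from ∂_2 factors > 1: none. So H_1 = 0.
H_2: b_2 = 4 − 3 − 0 = 1; torsion from ∂_3 factors > 1: none. So H_2 = Z.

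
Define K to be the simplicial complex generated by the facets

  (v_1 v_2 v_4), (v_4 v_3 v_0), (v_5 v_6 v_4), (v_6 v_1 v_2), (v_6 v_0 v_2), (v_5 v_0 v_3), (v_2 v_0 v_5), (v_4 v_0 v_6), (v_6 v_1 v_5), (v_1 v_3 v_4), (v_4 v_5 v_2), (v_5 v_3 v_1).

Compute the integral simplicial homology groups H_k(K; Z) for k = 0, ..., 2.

Take the total order v_0 < v_1 < v_2 < v_3 < v_4 < v_5 < v_6 on the vertex set. Then K (dimension 2) consists of the simplices:

  0-simplices (7): [v_0], [v_1], [v_2], [v_3], [v_4], [v_5], [v_6]
  1-simplices (18): (18 of them)
  2-simplices (12): (12 of them)

giving chain groups C_0 ≅ Z^7, C_1 ≅ Z^18, C_2 ≅ Z^12.

Boundary ∂_1: C_1 → C_0 maps an edge to its endpoints' difference, ∂[p,q] = q − p. For instance
  ∂[v_0,v_2] = [v_2] − [v_0].
This gives a 7×18 integer matrix of rank 6; reducing to Smith normal form yields diagonal entries (1,1,1,1,1,1).

∂_2: C_2 → C_1 maps a triangle to the signed sum of its edges. For instance
  ∂[v_0,v_4,v_6] = [v_4,v_6] − [v_0,v_6] + [v_0,v_4],
  ∂[v_1,v_3,v_5] = [v_3,v_5] − [v_1,v_5] + [v_1,v_3].
This gives a 18×12 integer matrix of rank 12; reducing to Smith normal form yields diagonal entries (1,1,1,1,1,1,1,1,1,1,1,2).

Now H_k = ker ∂_k / im ∂_{k+1}, so:

  H_0: rank C_0 − rank ∂_1 = 7 − 6 = 1, and the invariant factors of ∂_1 are all 1, so H_0 = Z.
  H_1: rank ker ∂_1 − rank ∂_2 = (18 − 6) − 12 = 0, and ∂_2 has invariant factor 2 > 1, so H_1 = Z/2.
  H_2: rank ker ∂_2 − rank ∂_3 = (12 − 12) − 0 = 0, and there is no ∂_3, so H_2 = 0.

H_0 = Z,  H_1 = Z/2,  H_2 = 0.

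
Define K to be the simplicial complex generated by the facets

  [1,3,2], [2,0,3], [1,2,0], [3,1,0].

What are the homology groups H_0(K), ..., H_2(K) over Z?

H_0 ≅ Z,  H_1 = 0,  H_2 ≅ Z.

Fix the vertex order 0 < 1 < 2 < 3 and write every simplex with vertices in increasing order. Then dim K = 2 and the simplices of K are:

  0-simplices (4): [0], [1], [2], [3]
  1-simplices (6): [0,1], [0,2], [0,3], [1,2], [1,3], [2,3]
  2-simplices (4): [0,1,2], [0,1,3], [0,2,3], [1,2,3]

giving chain groups C_0 ≅ Z^4, C_1 ≅ Z^6, C_2 ≅ Z^4.

The boundary map ∂_1: C_1 → C_0 maps an edge to its endpoints' difference, ∂[p,q] = q − p. For instance
  ∂[1,3] = [3] − [1].
The resulting 4×6 matrix has rank 3, and its Smith normal form has invariant factors (1,1,1).

∂_2: C_2 → C_1 sends each 2-simplex [p,q,r] to [q,r] − [p,r] + [p,q]. For instance
  ∂[0,1,3] = [1,3] − [0,3] + [0,1],
  ∂[0,2,3] = [2,3] − [0,3] + [0,2].
The resulting 6×4 matrix has rank 3, and its Smith normal form has invariant factors (1,1,1).

Computing H_k = (kernel of ∂_k) / (image of ∂_{k+1}):

  H_0: rank C_0 − rank ∂_1 = 4 − 3 = 1, and the invariant factors of ∂_1 are all 1, so H_0 = Z.
  H_1: rank ker ∂_1 − rank ∂_2 = (6 − 3) − 3 = 0, and the invariant factors of ∂_2 are all 1, so H_1 = 0.
  H_2: rank ker ∂_2 − rank ∂_3 = (4 − 3) − 0 = 1, and there is no ∂_3, so H_2 = Z.

(K is a triangulation of the 2-sphere S^2.)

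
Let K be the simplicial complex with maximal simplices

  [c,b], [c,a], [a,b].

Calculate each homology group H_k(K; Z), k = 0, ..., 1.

Order the vertices as a < b < c. Listing each simplex with vertices in this order, K has dimension 1 with simplices:

  0-simplices (3): a, b, c
  1-simplices (3): ab, ac, bc

giving chain groups C_0 ≅ Z^3, C_1 ≅ Z^3.

∂_1: C_1 → C_0 is given by ∂[p,q] = [q] − [p].
As a 3×3 matrix over Z this has rank 2, with invariant factors (1,1).

Now H_k = ker ∂_k / im ∂_{k+1}, so:

  H_0: rank C_0 − rank ∂_1 = 3 − 2 = 1, and the invariant factors of ∂_1 are all 1, so H_0 = Z.
  H_1: rank ker ∂_1 − rank ∂_2 = (3 − 2) − 0 = 1, and there is no ∂_2, so H_1 = Z.

As a check, the Euler characteristic is 3 − 3 = 0, which agrees with 1 − 1 = 0.

H_0 = Z,  H_1 = Z.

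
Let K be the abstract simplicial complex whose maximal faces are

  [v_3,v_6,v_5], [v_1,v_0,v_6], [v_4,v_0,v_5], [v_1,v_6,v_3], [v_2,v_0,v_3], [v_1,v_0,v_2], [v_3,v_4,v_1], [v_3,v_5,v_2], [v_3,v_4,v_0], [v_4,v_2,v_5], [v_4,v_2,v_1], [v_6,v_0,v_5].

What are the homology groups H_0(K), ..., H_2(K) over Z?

Order the vertices as v_0 < v_1 < v_2 < v_3 < v_4 < v_5 < v_6. Listing each simplex with vertices in this order, K has dimension 2 with simplices:

  0-simplices (7): [v_0], [v_1], [v_2], [v_3], [v_4], [v_5], [v_6]
  1-simplices (18): (18 of them)
  2-simplices (12): (12 of them)

Hence C_0 ≅ Z^7, C_1 ≅ Z^18, C_2 ≅ Z^12.

∂_1: C_1 → C_0 maps an edge to its endpoints' difference, ∂[p,q] = q − p. For instance
  ∂[v_1,v_4] = [v_4] − [v_1].
As a 7×18 matrix over Z this has rank 6, with invariant factors (1,1,1,1,1,1).

∂_2: C_2 → C_1 sends each 2-simplex [p,q,r] to [q,r] − [p,r] + [p,q]. For instance
  ∂[v_2,v_3,v_5] = [v_3,v_5] − [v_2,v_5] + [v_2,v_3],
  ∂[v_3,v_5,v_6] = [v_5,v_6] − [v_3,v_6] + [v_3,v_5].
This gives a 18×12 integer matrix of rank 12; reducing to Smith normal form yields diagonal entries (1,1,1,1,1,1,1,1,1,1,1,2).

Now H_k = ker ∂_k / im ∂_{k+1}, so:

  H_0: rank C_0 − rank ∂_1 = 7 − 6 = 1, and the invariant factors of ∂_1 are all 1, so H_0 ≅ Z.
  H_1: rank ker ∂_1 − rank ∂_2 = (18 − 6) − 12 = 0, and ∂_2 has invariant factor 2 > 1, so H_1 ≅ Z_2.
  H_2: rank ker ∂_2 − rank ∂_3 = (12 − 12) − 0 = 0, and there is no ∂_3, so H_2 ≅ 0.

H_0 ≅ Z,  H_1 ≅ Z_2,  H_2 = 0.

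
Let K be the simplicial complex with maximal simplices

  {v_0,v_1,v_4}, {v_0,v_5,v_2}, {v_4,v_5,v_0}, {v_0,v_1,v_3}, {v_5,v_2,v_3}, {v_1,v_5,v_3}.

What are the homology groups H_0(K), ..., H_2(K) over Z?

Fix the vertex order v_0 < v_1 < v_2 < v_3 < v_4 < v_5 and write every simplex with vertices in increasing order. Then dim K = 2 and the simplices of K are:

  0-simplices (6): [v_0], [v_1], [v_2], [v_3], [v_4], [v_5]
  1-simplices (12): [v_0,v_1], [v_0,v_2], [v_0,v_3], [v_0,v_4], [v_0,v_5], [v_1,v_3], [v_1,v_4], [v_1,v_5], [v_2,v_3], [v_2,v_5], [v_3,v_5], [v_4,v_5]
  2-simplices (6): [v_0,v_1,v_3], [v_0,v_1,v_4], [v_0,v_2,v_5], [v_0,v_4,v_5], [v_1,v_3,v_5], [v_2,v_3,v_5]

Hence C_0 ≅ Z^6, C_1 ≅ Z^12, C_2 ≅ Z^6.

Boundary ∂_1: C_1 → C_0 maps an edge to its endpoints' difference, ∂[p,q] = q − p. For instance
  ∂[v_2,v_3] = [v_3] − [v_2].
The 6×12 boundary matrix has rank 5 and Smith normal form diag(1,1,1,1,1).

The boundary map ∂_2: C_2 → C_1 acts by ∂[p,q,r] = [q,r] − [p,r] + [p,q]. For instance
  ∂[v_0,v_1,v_3] = [v_1,v_3] − [v_0,v_3] + [v_0,v_1],
  ∂[v_0,v_2,v_5] = [v_2,v_5] − [v_0,v_5] + [v_0,v_2].
The resulting 12×6 matrix has rank 6, and its Smith normal form has invariant factors (1,1,1,1,1,1).

Now H_k = ker ∂_k / im ∂_{k+1}, so:

  H_0: rank C_0 − rank ∂_1 = 6 − 5 = 1, and the invariant factors of ∂_1 are all 1, so H_0 ≅ Z.
  H_1: rank ker ∂_1 − rank ∂_2 = (12 − 5) − 6 = 1, and the invariant factors of ∂_2 are all 1, so H_1 ≅ Z.
  H_2: rank ker ∂_2 − rank ∂_3 = (6 − 6) − 0 = 0, and there is no ∂_3, so H_2 ≅ 0.

H_0 = Z,  H_1 = Z,  H_2 = 0.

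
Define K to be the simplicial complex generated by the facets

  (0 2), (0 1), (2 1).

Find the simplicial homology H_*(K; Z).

H_0 ≅ Z,  H_1 ≅ Z.

Fix the vertex order 0 < 1 < 2 and write every simplex with vertices in increasing order. Then dim K = 1 and the simplices of K are:

  0-simplices (3): [0], [1], [2]
  1-simplices (3): [0,1], [0,2], [1,2]

so the chain groups are C_0 ≅ Z^3, C_1 ≅ Z^3.

The boundary map ∂_1: C_1 → C_0 maps an edge to its endpoints' difference, ∂[p,q] = q − p. For instance
  ∂[0,1] = [1] − [0].
As a 3×3 matrix over Z this has rank 2, with invariant factors (1,1).

Computing H_k = (kernel of ∂_k) / (image of ∂_{k+1}):

  H_0: rank C_0 − rank ∂_1 = 3 − 2 = 1, and the invariant factors of ∂_1 are all 1, so H_0 = Z.
  H_1: rank ker ∂_1 − rank ∂_2 = (3 − 2) − 0 = 1, and there is no ∂_2, so H_1 = Z.

As a check, the Euler characteristic is 3 − 3 = 0, which agrees with 1 − 1 = 0.
(K is a triangulation of the circle S^1.)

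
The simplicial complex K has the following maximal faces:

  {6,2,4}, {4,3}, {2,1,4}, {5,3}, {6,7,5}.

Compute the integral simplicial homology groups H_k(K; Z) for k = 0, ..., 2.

Fix the vertex order 1 < 2 < 3 < 4 < 5 < 6 < 7 and write every simplex with vertices in increasing order. Then dim K = 2 and the simplices of K are:

  0-simplices (7): [1], [2], [3], [4], [5], [6], [7]
  1-simplices (10): [1,2], [1,4], [2,4], [2,6], [3,4], [3,5], [4,6], [5,6], [5,7], [6,7]
  2-simplices (3): [1,2,4], [2,4,6], [5,6,7]

so the chain groups are C_0 ≅ Z^7, C_1 ≅ Z^10, C_2 ≅ Z^3.

∂_1: C_1 → C_0 is given by ∂[p,q] = [q] − [p]. For instance
  ∂[1,2] = [2] − [1].
This gives a 7×10 integer matrix of rank 6; reducing to Smith normal form yields diagonal entries (1,1,1,1,1,1).

∂_2: C_2 → C_1 sends each 2-simplex [p,q,r] to [q,r] − [p,r] + [p,q]. For instance
  ∂[2,4,6] = [4,6] − [2,6] + [2,4],
  ∂[1,2,4] = [2,4] − [1,4] + [1,2].
The resulting 10×3 matrix has rank 3, and its Smith normal form has invariant factors (1,1,1).

Computing H_k = (kernel of ∂_k) / (image of ∂_{k+1}):

  H_0: rank C_0 − rank ∂_1 = 7 − 6 = 1, and the invariant factors of ∂_1 are all 1, so H_0 = Z.
  H_1: rank ker ∂_1 − rank ∂_2 = (10 − 6) − 3 = 1, and the invariant factors of ∂_2 are all 1, so H_1 = Z.
  H_2: rank ker ∂_2 − rank ∂_3 = (3 − 3) − 0 = 0, and there is no ∂_3, so H_2 = 0.

H_0 = Z,  H_1 = Z,  H_2 = 0.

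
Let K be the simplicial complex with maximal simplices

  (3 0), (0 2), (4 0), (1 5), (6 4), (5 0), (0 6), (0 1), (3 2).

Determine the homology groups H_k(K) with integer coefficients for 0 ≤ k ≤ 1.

Take the total order 0 < 1 < 2 < 3 < 4 < 5 < 6 on the vertex set. Then K (dimension 1) consists of the simplices:

  0-simplices (7): [0], [1], [2], [3], [4], [5], [6]
  1-simplices (9): [0,1], [0,2], [0,3], [0,4], [0,5], [0,6], [1,5], [2,3], [4,6]

so the chain groups are C_0 ≅ Z^7, C_1 ≅ Z^9.

∂_1: C_1 → C_0 sends each edge [p,q] (with p < q) to q − p. For instance
  ∂[0,5] = [5] − [0].
The resulting 7×9 matrix has rank 6, and its Smith normal form has invariant factors (1,1,1,1,1,1).

Now H_k = ker ∂_k / im ∂_{k+1}, so:

  H_0: rank C_0 − rank ∂_1 = 7 − 6 = 1, and the invariant factors of ∂_1 are all 1, so H_0 = Z.
  H_1: rank ker ∂_1 − rank ∂_2 = (9 − 6) − 0 = 3, and there is no ∂_2, so H_1 = Z^3.

As a check, the Euler characteristic is 7 − 9 = -2, which agrees with 1 − 3 = -2.
(K is a triangulation of a wedge of 3 circles.)

H_0 ≅ Z,  H_1 ≅ Z^3.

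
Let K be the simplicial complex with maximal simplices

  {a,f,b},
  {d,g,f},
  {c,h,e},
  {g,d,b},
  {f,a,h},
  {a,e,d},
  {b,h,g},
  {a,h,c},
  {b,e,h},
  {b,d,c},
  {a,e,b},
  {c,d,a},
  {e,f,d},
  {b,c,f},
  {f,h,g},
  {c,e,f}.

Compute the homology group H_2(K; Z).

H_2 ≅ Z.

Fix the vertex order a < b < c < d < e < f < g < h and write every simplex with vertices in increasing order. Then dim K = 2 and the simplices of K are:

  0-simplices (8): a, b, c, d, e, f, g, h
  1-simplices (24): ab, ac, ad, ae, af, ah, bc, bd, be, bf, bg, bh, cd, ce, cf, ch, de, df, dg, ef, eh, fg, fh, gh
  2-simplices (16): abe, abf, acd, ach, ade, afh, bcd, bcf, bdg, beh, bgh, cef, ceh, def, dfg, fgh

so the chain groups are C_0 ≅ Z^8, C_1 ≅ Z^24, C_2 ≅ Z^16.

The boundary map ∂_1: C_1 → C_0 sends each edge [p,q] (with p < q) to q − p. For instance
  ∂ac = c − a.
The resulting 8×24 matrix has rank 7, and its Smith normal form has invariant factors (1,1,1,1,1,1,1).

∂_2: C_2 → C_1 maps a triangle to the signed sum of its edges. For instance
  ∂abf = bf − af + ab,
  ∂abe = be − ae + ab.
As a 24×16 matrix over Z this has rank 15, with invariant factors (1,1,1,1,1,1,1,1,1,1,1,1,1,1,1).

Now H_k = ker ∂_k / im ∂_{k+1}, so:

  H_2: rank ker ∂_2 − rank ∂_3 = (16 − 15) − 0 = 1, and there is no ∂_3, so H_2 = Z.

(K is a triangulation of the torus T^2.)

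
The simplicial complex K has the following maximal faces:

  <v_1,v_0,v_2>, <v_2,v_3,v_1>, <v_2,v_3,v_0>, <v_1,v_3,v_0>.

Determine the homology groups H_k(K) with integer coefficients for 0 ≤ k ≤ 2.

H_0 ≅ Z,  H_1 = 0,  H_2 ≅ Z.

Order the vertices as v_0 < v_1 < v_2 < v_3. Listing each simplex with vertices in this order, K has dimension 2 with simplices:

  0-simplices (4): [v_0], [v_1], [v_2], [v_3]
  1-simplices (6): [v_0,v_1], [v_0,v_2], [v_0,v_3], [v_1,v_2], [v_1,v_3], [v_2,v_3]
  2-simplices (4): [v_0,v_1,v_2], [v_0,v_1,v_3], [v_0,v_2,v_3], [v_1,v_2,v_3]

giving chain groups C_0 ≅ Z^4, C_1 ≅ Z^6, C_2 ≅ Z^4.

The boundary map ∂_1: C_1 → C_0 sends each edge [p,q] (with p < q) to q − p.
This gives a 4×6 integer matrix of rank 3; reducing to Smith normal form yields diagonal entries (1,1,1).

The boundary map ∂_2: C_2 → C_1 sends each 2-simplex [p,q,r] to [q,r] − [p,r] + [p,q]. For instance
  ∂[v_0,v_2,v_3] = [v_2,v_3] − [v_0,v_3] + [v_0,v_2],
  ∂[v_1,v_2,v_3] = [v_2,v_3] − [v_1,v_3] + [v_1,v_2].
The resulting 6×4 matrix has rank 3, and its Smith normal form has invariant factors (1,1,1).

Now H_k = ker ∂_k / im ∂_{k+1}, so:

  H_0: rank C_0 − rank ∂_1 = 4 − 3 = 1, and the invariant factors of ∂_1 are all 1, so H_0 ≅ Z.
  H_1: rank ker ∂_1 − rank ∂_2 = (6 − 3) − 3 = 0, and the invariant factors of ∂_2 are all 1, so H_1 ≅ 0.
  H_2: rank ker ∂_2 − rank ∂_3 = (4 − 3) − 0 = 1, and there is no ∂_3, so H_2 ≅ Z.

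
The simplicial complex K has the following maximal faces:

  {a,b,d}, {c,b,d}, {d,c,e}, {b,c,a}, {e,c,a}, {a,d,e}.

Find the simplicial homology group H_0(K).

Take the total order a < b < c < d < e on the vertex set. Then K (dimension 2) consists of the simplices:

  0-simplices (5): a, b, c, d, e
  1-simplices (9): ab, ac, ad, ae, bc, bd, cd, ce, de
  2-simplices (6): abc, abd, ace, ade, bcd, cde

Hence C_0 ≅ Z^5, C_1 ≅ Z^9, C_2 ≅ Z^6.

Boundary ∂_1: C_1 → C_0 maps an edge to its endpoints' difference, ∂[p,q] = q − p. For instance
  ∂ab = b − a.
The resulting 5×9 matrix has rank 4, and its Smith normal form has invariant factors (1,1,1,1).

The boundary map ∂_2: C_2 → C_1 acts by ∂[p,q,r] = [q,r] − [p,r] + [p,q]. For instance
  ∂abd = bd − ad + ab,
  ∂cde = de − ce + cd.
The 9×6 boundary matrix has rank 5 and Smith normal form diag(1,1,1,1,1).

Reading off H_k = ker ∂_k / im ∂_{k+1}:

  H_0: rank C_0 − rank ∂_1 = 5 − 4 = 1, and the invariant factors of ∂_1 are all 1, so H_0 = Z.

(K is a triangulation of the 2-sphere S^2.)

H_0 ≅ Z.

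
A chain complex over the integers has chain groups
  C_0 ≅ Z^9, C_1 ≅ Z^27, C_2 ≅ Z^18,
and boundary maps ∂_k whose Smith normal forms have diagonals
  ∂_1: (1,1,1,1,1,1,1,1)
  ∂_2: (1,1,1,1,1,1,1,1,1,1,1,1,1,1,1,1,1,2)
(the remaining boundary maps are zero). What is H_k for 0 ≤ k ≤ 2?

H_0: b_0 = 9 − 0 − 8 = 1; torsion from ∂_1 factors > 1: none. So H_0 = Z.
H_1: b_1 = 27 − 8 − 18 = 1; torsion from ∂_2 factors > 1: [2]. So H_1 = Z ⊕ Z/2.
H_2: b_2 = 18 − 18 − 0 = 0; torsion from ∂_3 factors > 1: none. So H_2 = 0.

H_0 = Z,  H_1 = Z ⊕ Z/2,  H_2 = 0.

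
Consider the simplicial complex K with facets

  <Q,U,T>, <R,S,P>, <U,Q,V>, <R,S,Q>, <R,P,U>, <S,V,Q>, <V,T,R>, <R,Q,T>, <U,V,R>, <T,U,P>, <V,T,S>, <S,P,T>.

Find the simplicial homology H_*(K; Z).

H_0 ≅ Z,  H_1 ≅ Z/2Z,  H_2 = 0.

Order the vertices as P < Q < R < S < T < U < V. Listing each simplex with vertices in this order, K has dimension 2 with simplices:

  0-simplices (7): P, Q, R, S, T, U, V
  1-simplices (18): PR, PS, PT, PU, QR, QS, QT, QU, QV, RS, RT, RU, RV, ST, SV, TU, TV, UV
  2-simplices (12): PRS, PRU, PST, PTU, QRS, QRT, QSV, QTU, QUV, RTV, RUV, STV

so the chain groups are C_0 ≅ Z^7, C_1 ≅ Z^18, C_2 ≅ Z^12.

The boundary map ∂_1: C_1 → C_0 is given by ∂[p,q] = [q] − [p]. For instance
  ∂SV = V − S.
As a 7×18 matrix over Z this has rank 6, with invariant factors (1,1,1,1,1,1).

Boundary ∂_2: C_2 → C_1 sends each 2-simplex [p,q,r] to [q,r] − [p,r] + [p,q]. For instance
  ∂QTU = TU − QU + QT,
  ∂QSV = SV − QV + QS.
The 18×12 boundary matrix has rank 12 and Smith normal form diag(1,1,1,1,1,1,1,1,1,1,1,2).

Computing H_k = (kernel of ∂_k) / (image of ∂_{k+1}):

  H_0: rank C_0 − rank ∂_1 = 7 − 6 = 1, and the invariant factors of ∂_1 are all 1, so H_0 = Z.
  H_1: rank ker ∂_1 − rank ∂_2 = (18 − 6) − 12 = 0, and ∂_2 has invariant factor 2 > 1, so H_1 = Z/2Z.
  H_2: rank ker ∂_2 − rank ∂_3 = (12 − 12) − 0 = 0, and there is no ∂_3, so H_2 = 0.

(K is a triangulation of the real projective plane RP^2.)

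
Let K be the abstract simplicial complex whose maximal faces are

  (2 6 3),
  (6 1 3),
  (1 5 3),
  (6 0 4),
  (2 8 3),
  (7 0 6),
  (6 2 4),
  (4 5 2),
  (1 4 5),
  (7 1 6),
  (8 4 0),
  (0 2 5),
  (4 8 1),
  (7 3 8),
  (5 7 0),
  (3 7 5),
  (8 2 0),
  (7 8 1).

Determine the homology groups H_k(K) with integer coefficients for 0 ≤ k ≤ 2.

Order the vertices as 0 < 1 < 2 < 3 < 4 < 5 < 6 < 7 < 8. Listing each simplex with vertices in this order, K has dimension 2 with simplices:

  0-simplices (9): [0], [1], [2], [3], [4], [5], [6], [7], [8]
  1-simplices (27): (27 of them)
  2-simplices (18): [0,2,5], [0,2,8], [0,4,6], [0,4,8], [0,5,7], [0,6,7], [1,3,5], [1,3,6], [1,4,5], [1,4,8], [1,6,7], [1,7,8], [2,3,6], [2,3,8], [2,4,5], [2,4,6], [3,5,7], [3,7,8]

so the chain groups are C_0 ≅ Z^9, C_1 ≅ Z^27, C_2 ≅ Z^18.

Boundary ∂_1: C_1 → C_0 is given by ∂[p,q] = [q] − [p]. For instance
  ∂[2,6] = [6] − [2].
The 9×27 boundary matrix has rank 8 and Smith normal form diag(1,1,1,1,1,1,1,1).

The boundary map ∂_2: C_2 → C_1 sends each 2-simplex [p,q,r] to [q,r] − [p,r] + [p,q]. For instance
  ∂[2,4,6] = [4,6] − [2,6] + [2,4],
  ∂[3,5,7] = [5,7] − [3,7] + [3,5].
The 27×18 boundary matrix has rank 18 and Smith normal form diag(1,1,1,1,1,1,1,1,1,1,1,1,1,1,1,1,1,2).

Computing H_k = (kernel of ∂_k) / (image of ∂_{k+1}):

  H_0: rank C_0 − rank ∂_1 = 9 − 8 = 1, and the invariant factors of ∂_1 are all 1, so H_0 = Z.
  H_1: rank ker ∂_1 − rank ∂_2 = (27 − 8) − 18 = 1, and ∂_2 has invariant factor 2 > 1, so H_1 = Z ⊕ Z/2.
  H_2: rank ker ∂_2 − rank ∂_3 = (18 − 18) − 0 = 0, and there is no ∂_3, so H_2 = 0.

As a check, the Euler characteristic is 9 − 27 + 18 = 0, which agrees with 1 − 1 + 0 = 0.

H_0 ≅ Z,  H_1 ≅ Z ⊕ Z/2,  H_2 = 0.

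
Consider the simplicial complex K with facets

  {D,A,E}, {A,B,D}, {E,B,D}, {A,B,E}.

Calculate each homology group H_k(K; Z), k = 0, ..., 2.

H_0 = Z,  H_1 = 0,  H_2 = Z.

Take the total order A < B < D < E on the vertex set. Then K (dimension 2) consists of the simplices:

  0-simplices (4): A, B, D, E
  1-simplices (6): AB, AD, AE, BD, BE, DE
  2-simplices (4): ABD, ABE, ADE, BDE

Hence C_0 ≅ Z^4, C_1 ≅ Z^6, C_2 ≅ Z^4.

Boundary ∂_1: C_1 → C_0 is given by ∂[p,q] = [q] − [p]. For instance
  ∂DE = E − D.
The resulting 4×6 matrix has rank 3, and its Smith normal form has invariant factors (1,1,1).

The boundary map ∂_2: C_2 → C_1 maps a triangle to the signed sum of its edges. For instance
  ∂ABE = BE − AE + AB,
  ∂ADE = DE − AE + AD.
The 6×4 boundary matrix has rank 3 and Smith normal form diag(1,1,1).

Computing H_k = (kernel of ∂_k) / (image of ∂_{k+1}):

  H_0: rank C_0 − rank ∂_1 = 4 − 3 = 1, and the invariant factors of ∂_1 are all 1, so H_0 ≅ Z.
  H_1: rank ker ∂_1 − rank ∂_2 = (6 − 3) − 3 = 0, and the invariant factors of ∂_2 are all 1, so H_1 ≅ 0.
  H_2: rank ker ∂_2 − rank ∂_3 = (4 − 3) − 0 = 1, and there is no ∂_3, so H_2 ≅ Z.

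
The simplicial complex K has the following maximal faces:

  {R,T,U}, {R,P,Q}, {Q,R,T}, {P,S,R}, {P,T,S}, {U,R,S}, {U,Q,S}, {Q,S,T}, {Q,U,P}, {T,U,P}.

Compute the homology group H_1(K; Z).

H_1 = Z/2Z.

We work with the vertex ordering P < Q < R < S < T < U. The simplices of K, each written with vertices in increasing order, are:

  0-simplices (6): P, Q, R, S, T, U
  1-simplices (15): PQ, PR, PS, PT, PU, QR, QS, QT, QU, RS, RT, RU, ST, SU, TU
  2-simplices (10): PQR, PQU, PRS, PST, PTU, QRT, QST, QSU, RSU, RTU

so the chain groups are C_0 ≅ Z^6, C_1 ≅ Z^15, C_2 ≅ Z^10.

Boundary ∂_1: C_1 → C_0 sends each edge [p,q] (with p < q) to q − p. For instance
  ∂PT = T − P.
The 6×15 boundary matrix has rank 5 and Smith normal form diag(1,1,1,1,1).

∂_2: C_2 → C_1 sends each 2-simplex [p,q,r] to [q,r] − [p,r] + [p,q]. For instance
  ∂QRT = RT − QT + QR,
  ∂PQR = QR − PR + PQ.
This gives a 15×10 integer matrix of rank 10; reducing to Smith normal form yields diagonal entries (1,1,1,1,1,1,1,1,1,2).

Computing H_k = (kernel of ∂_k) / (image of ∂_{k+1}):

  H_1: rank ker ∂_1 − rank ∂_2 = (15 − 5) − 10 = 0, and ∂_2 has invariant factor 2 > 1, so H_1 = Z/2Z.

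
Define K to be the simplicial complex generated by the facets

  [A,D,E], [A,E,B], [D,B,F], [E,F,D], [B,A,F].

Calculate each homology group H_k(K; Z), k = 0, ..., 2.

H_0 ≅ Z,  H_1 ≅ Z,  H_2 = 0.

Take the total order A < B < D < E < F on the vertex set. Then K (dimension 2) consists of the simplices:

  0-simplices (5): A, B, D, E, F
  1-simplices (10): AB, AD, AE, AF, BD, BE, BF, DE, DF, EF
  2-simplices (5): ABE, ABF, ADE, BDF, DEF

Hence C_0 ≅ Z^5, C_1 ≅ Z^10, C_2 ≅ Z^5.

∂_1: C_1 → C_0 sends each edge [p,q] (with p < q) to q − p. For instance
  ∂AB = B − A.
This gives a 5×10 integer matrix of rank 4; reducing to Smith normal form yields diagonal entries (1,1,1,1).

∂_2: C_2 → C_1 acts by ∂[p,q,r] = [q,r] − [p,r] + [p,q]. For instance
  ∂ABF = BF − AF + AB,
  ∂BDF = DF − BF + BD.
The 10×5 boundary matrix has rank 5 and Smith normal form diag(1,1,1,1,1).

From H_k ≅ ker(∂_k) / im(∂_{k+1}) we obtain:

  H_0: rank C_0 − rank ∂_1 = 5 − 4 = 1, and the invariant factors of ∂_1 are all 1, so H_0 ≅ Z.
  H_1: rank ker ∂_1 − rank ∂_2 = (10 − 4) − 5 = 1, and the invariant factors of ∂_2 are all 1, so H_1 ≅ Z.
  H_2: rank ker ∂_2 − rank ∂_3 = (5 − 5) − 0 = 0, and there is no ∂_3, so H_2 ≅ 0.

As a check, the Euler characteristic is 5 − 10 + 5 = 0, which agrees with 1 − 1 + 0 = 0.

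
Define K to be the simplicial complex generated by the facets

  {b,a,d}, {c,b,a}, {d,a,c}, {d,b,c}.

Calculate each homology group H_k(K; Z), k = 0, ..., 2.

Order the vertices as a < b < c < d. Listing each simplex with vertices in this order, K has dimension 2 with simplices:

  0-simplices (4): a, b, c, d
  1-simplices (6): ab, ac, ad, bc, bd, cd
  2-simplices (4): abc, abd, acd, bcd

Hence C_0 ≅ Z^4, C_1 ≅ Z^6, C_2 ≅ Z^4.

The boundary map ∂_1: C_1 → C_0 is given by ∂[p,q] = [q] − [p]. For instance
  ∂bd = d − b.
This gives a 4×6 integer matrix of rank 3; reducing to Smith normal form yields diagonal entries (1,1,1).

The boundary map ∂_2: C_2 → C_1 acts by ∂[p,q,r] = [q,r] − [p,r] + [p,q]. For instance
  ∂abc = bc − ac + ab,
  ∂acd = cd − ad + ac.
As a 6×4 matrix over Z this has rank 3, with invariant factors (1,1,1).

From H_k ≅ ker(∂_k) / im(∂_{k+1}) we obtain:

  H_0: rank C_0 − rank ∂_1 = 4 − 3 = 1, and the invariant factors of ∂_1 are all 1, so H_0 ≅ Z.
  H_1: rank ker ∂_1 − rank ∂_2 = (6 − 3) − 3 = 0, and the invariant factors of ∂_2 are all 1, so H_1 ≅ 0.
  H_2: rank ker ∂_2 − rank ∂_3 = (4 − 3) − 0 = 1, and there is no ∂_3, so H_2 ≅ Z.

As a check, the Euler characteristic is 4 − 6 + 4 = 2, which agrees with 1 − 0 + 1 = 2.

H_0 = Z,  H_1 = 0,  H_2 = Z.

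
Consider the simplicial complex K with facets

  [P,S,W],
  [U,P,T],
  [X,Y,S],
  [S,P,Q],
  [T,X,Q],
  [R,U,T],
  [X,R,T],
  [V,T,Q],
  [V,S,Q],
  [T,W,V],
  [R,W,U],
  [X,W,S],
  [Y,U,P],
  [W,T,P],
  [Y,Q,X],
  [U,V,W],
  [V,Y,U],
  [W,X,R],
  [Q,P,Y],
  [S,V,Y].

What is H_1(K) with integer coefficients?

H_1 ≅ Z ⊕ Z/2.

Order the vertices as P < Q < R < S < T < U < V < W < X < Y. Listing each simplex with vertices in this order, K has dimension 2 with simplices:

  0-simplices (10): P, Q, R, S, T, U, V, W, X, Y
  1-simplices (30): PQ, PS, PT, PU, PW, PY, QS, QT, QV, QX, QY, RT, RU, RW, RX, SV, SW, SX, SY, TU, TV, TW, TX, UV, UW, UY, VW, VY, WX, XY
  2-simplices (20): PQS, PQY, PSW, PTU, PTW, PUY, QSV, QTV, QTX, QXY, RTU, RTX, RUW, RWX, SVY, SWX, SXY, TVW, UVW, UVY

Hence C_0 ≅ Z^10, C_1 ≅ Z^30, C_2 ≅ Z^20.

∂_1: C_1 → C_0 is given by ∂[p,q] = [q] − [p].
The 10×30 boundary matrix has rank 9 and Smith normal form diag(1,1,1,1,1,1,1,1,1).

The boundary map ∂_2: C_2 → C_1 maps a triangle to the signed sum of its edges. For instance
  ∂TVW = VW − TW + TV,
  ∂QSV = SV − QV + QS.
As a 30×20 matrix over Z this has rank 20, with invariant factors (1,1,1,1,1,1,1,1,1,1,1,1,1,1,1,1,1,1,1,2).

From H_k ≅ ker(∂_k) / im(∂_{k+1}) we obtain:

  H_1: rank ker ∂_1 − rank ∂_2 = (30 − 9) − 20 = 1, and ∂_2 has invariant factor 2 > 1, so H_1 = Z ⊕ Z/2.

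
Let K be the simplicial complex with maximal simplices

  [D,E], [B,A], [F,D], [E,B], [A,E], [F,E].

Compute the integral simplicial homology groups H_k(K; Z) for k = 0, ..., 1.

H_0 = Z,  H_1 = Z^2.

Order the vertices as A < B < D < E < F. Listing each simplex with vertices in this order, K has dimension 1 with simplices:

  0-simplices (5): A, B, D, E, F
  1-simplices (6): AB, AE, BE, DE, DF, EF

Hence C_0 ≅ Z^5, C_1 ≅ Z^6.

Boundary ∂_1: C_1 → C_0 sends each edge [p,q] (with p < q) to q − p. For instance
  ∂EF = F − E.
As a 5×6 matrix over Z this has rank 4, with invariant factors (1,1,1,1).

Computing H_k = (kernel of ∂_k) / (image of ∂_{k+1}):

  H_0: rank C_0 − rank ∂_1 = 5 − 4 = 1, and the invariant factors of ∂_1 are all 1, so H_0 = Z.
  H_1: rank ker ∂_1 − rank ∂_2 = (6 − 4) − 0 = 2, and there is no ∂_2, so H_1 = Z^2.

As a check, the Euler characteristic is 5 − 6 = -1, which agrees with 1 − 2 = -1.
(K is a triangulation of a wedge of 2 circles.)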